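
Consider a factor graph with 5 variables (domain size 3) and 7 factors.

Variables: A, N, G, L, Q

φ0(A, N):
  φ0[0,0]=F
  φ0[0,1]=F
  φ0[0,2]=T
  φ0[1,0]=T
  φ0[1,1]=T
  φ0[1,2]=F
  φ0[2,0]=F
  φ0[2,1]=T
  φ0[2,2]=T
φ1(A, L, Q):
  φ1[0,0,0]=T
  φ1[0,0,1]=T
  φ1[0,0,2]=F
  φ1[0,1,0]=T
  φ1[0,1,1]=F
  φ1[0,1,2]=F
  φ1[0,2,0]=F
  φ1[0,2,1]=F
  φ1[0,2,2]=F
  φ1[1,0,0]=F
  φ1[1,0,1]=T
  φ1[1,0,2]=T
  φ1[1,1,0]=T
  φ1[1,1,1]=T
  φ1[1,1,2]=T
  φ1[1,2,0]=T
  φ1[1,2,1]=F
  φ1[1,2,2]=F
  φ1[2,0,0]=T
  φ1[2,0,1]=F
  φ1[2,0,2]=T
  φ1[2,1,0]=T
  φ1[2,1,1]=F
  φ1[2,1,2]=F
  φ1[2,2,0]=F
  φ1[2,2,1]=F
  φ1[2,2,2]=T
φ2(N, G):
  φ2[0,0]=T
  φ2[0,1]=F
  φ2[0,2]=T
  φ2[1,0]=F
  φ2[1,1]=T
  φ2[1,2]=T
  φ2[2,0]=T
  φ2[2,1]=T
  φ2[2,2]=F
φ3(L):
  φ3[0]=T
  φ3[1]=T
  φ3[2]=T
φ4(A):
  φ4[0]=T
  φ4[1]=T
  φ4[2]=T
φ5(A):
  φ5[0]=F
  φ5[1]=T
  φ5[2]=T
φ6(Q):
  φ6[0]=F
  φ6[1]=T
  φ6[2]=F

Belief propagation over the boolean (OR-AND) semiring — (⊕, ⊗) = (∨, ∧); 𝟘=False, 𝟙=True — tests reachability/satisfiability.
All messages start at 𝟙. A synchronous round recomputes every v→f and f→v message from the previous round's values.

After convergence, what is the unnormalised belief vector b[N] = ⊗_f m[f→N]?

b[N] = [T, T, F]

init: all messages = 𝟙 over 3 values
r1 m[φ0→A] = [T, T, T]
r1 m[φ0→N] = [T, T, T]
r1 m[φ1→A] = [T, T, T]
r1 m[φ1→L] = [T, T, T]
r1 m[φ1→Q] = [T, T, T]
r1 m[φ2→N] = [T, T, T]
r1 m[φ2→G] = [T, T, T]
r1 m[φ3→L] = [T, T, T]
r1 m[φ4→A] = [T, T, T]
r1 m[φ5→A] = [F, T, T]
r1 m[φ6→Q] = [F, T, F]
r1 m[A→φ0] = [T, T, T]
r1 m[A→φ1] = [T, T, T]
r1 m[A→φ4] = [T, T, T]
r1 m[A→φ5] = [T, T, T]
r1 m[N→φ0] = [T, T, T]
r1 m[N→φ2] = [T, T, T]
r1 m[G→φ2] = [T, T, T]
r1 m[L→φ1] = [T, T, T]
r1 m[L→φ3] = [T, T, T]
r1 m[Q→φ1] = [T, T, T]
r1 m[Q→φ6] = [T, T, T]
r2 m[φ0→A] = [T, T, T]
r2 m[φ0→N] = [T, T, T]
r2 m[φ1→A] = [T, T, T]
r2 m[φ1→L] = [T, T, T]
r2 m[φ1→Q] = [T, T, T]
r2 m[φ2→N] = [T, T, T]
r2 m[φ2→G] = [T, T, T]
r2 m[φ3→L] = [T, T, T]
r2 m[φ4→A] = [T, T, T]
r2 m[φ5→A] = [F, T, T]
r2 m[φ6→Q] = [F, T, F]
r2 m[A→φ0] = [F, T, T]
r2 m[A→φ1] = [F, T, T]
r2 m[A→φ4] = [F, T, T]
r2 m[A→φ5] = [T, T, T]
r2 m[N→φ0] = [T, T, T]
r2 m[N→φ2] = [T, T, T]
r2 m[G→φ2] = [T, T, T]
r2 m[L→φ1] = [T, T, T]
r2 m[L→φ3] = [T, T, T]
r2 m[Q→φ1] = [F, T, F]
r2 m[Q→φ6] = [T, T, T]
r3 m[φ0→A] = [T, T, T]
r3 m[φ0→N] = [T, T, T]
r3 m[φ1→A] = [T, T, F]
r3 m[φ1→L] = [T, T, F]
r3 m[φ1→Q] = [T, T, T]
r3 m[φ2→N] = [T, T, T]
r3 m[φ2→G] = [T, T, T]
r3 m[φ3→L] = [T, T, T]
r3 m[φ4→A] = [T, T, T]
r3 m[φ5→A] = [F, T, T]
r3 m[φ6→Q] = [F, T, F]
r3 m[A→φ0] = [F, T, T]
r3 m[A→φ1] = [F, T, T]
r3 m[A→φ4] = [F, T, T]
r3 m[A→φ5] = [T, T, T]
r3 m[N→φ0] = [T, T, T]
r3 m[N→φ2] = [T, T, T]
r3 m[G→φ2] = [T, T, T]
r3 m[L→φ1] = [T, T, T]
r3 m[L→φ3] = [T, T, T]
r3 m[Q→φ1] = [F, T, F]
r3 m[Q→φ6] = [T, T, T]
r4 m[φ0→A] = [T, T, T]
r4 m[φ0→N] = [T, T, T]
r4 m[φ1→A] = [T, T, F]
r4 m[φ1→L] = [T, T, F]
r4 m[φ1→Q] = [T, T, T]
r4 m[φ2→N] = [T, T, T]
r4 m[φ2→G] = [T, T, T]
r4 m[φ3→L] = [T, T, T]
r4 m[φ4→A] = [T, T, T]
r4 m[φ5→A] = [F, T, T]
r4 m[φ6→Q] = [F, T, F]
r4 m[A→φ0] = [F, T, F]
r4 m[A→φ1] = [F, T, T]
r4 m[A→φ4] = [F, T, F]
r4 m[A→φ5] = [T, T, F]
r4 m[N→φ0] = [T, T, T]
r4 m[N→φ2] = [T, T, T]
r4 m[G→φ2] = [T, T, T]
r4 m[L→φ1] = [T, T, T]
r4 m[L→φ3] = [T, T, F]
r4 m[Q→φ1] = [F, T, F]
r4 m[Q→φ6] = [T, T, T]
r5 m[φ0→A] = [T, T, T]
r5 m[φ0→N] = [T, T, F]
r5 m[φ1→A] = [T, T, F]
r5 m[φ1→L] = [T, T, F]
r5 m[φ1→Q] = [T, T, T]
r5 m[φ2→N] = [T, T, T]
r5 m[φ2→G] = [T, T, T]
r5 m[φ3→L] = [T, T, T]
r5 m[φ4→A] = [T, T, T]
r5 m[φ5→A] = [F, T, T]
r5 m[φ6→Q] = [F, T, F]
r5 m[A→φ0] = [F, T, F]
r5 m[A→φ1] = [F, T, T]
r5 m[A→φ4] = [F, T, F]
r5 m[A→φ5] = [T, T, F]
r5 m[N→φ0] = [T, T, T]
r5 m[N→φ2] = [T, T, T]
r5 m[G→φ2] = [T, T, T]
r5 m[L→φ1] = [T, T, T]
r5 m[L→φ3] = [T, T, F]
r5 m[Q→φ1] = [F, T, F]
r5 m[Q→φ6] = [T, T, T]
r6 m[φ0→A] = [T, T, T]
r6 m[φ0→N] = [T, T, F]
r6 m[φ1→A] = [T, T, F]
r6 m[φ1→L] = [T, T, F]
r6 m[φ1→Q] = [T, T, T]
r6 m[φ2→N] = [T, T, T]
r6 m[φ2→G] = [T, T, T]
r6 m[φ3→L] = [T, T, T]
r6 m[φ4→A] = [T, T, T]
r6 m[φ5→A] = [F, T, T]
r6 m[φ6→Q] = [F, T, F]
r6 m[A→φ0] = [F, T, F]
r6 m[A→φ1] = [F, T, T]
r6 m[A→φ4] = [F, T, F]
r6 m[A→φ5] = [T, T, F]
r6 m[N→φ0] = [T, T, T]
r6 m[N→φ2] = [T, T, F]
r6 m[G→φ2] = [T, T, T]
r6 m[L→φ1] = [T, T, T]
r6 m[L→φ3] = [T, T, F]
r6 m[Q→φ1] = [F, T, F]
r6 m[Q→φ6] = [T, T, T]
r7 m[φ0→A] = [T, T, T]
r7 m[φ0→N] = [T, T, F]
r7 m[φ1→A] = [T, T, F]
r7 m[φ1→L] = [T, T, F]
r7 m[φ1→Q] = [T, T, T]
r7 m[φ2→N] = [T, T, T]
r7 m[φ2→G] = [T, T, T]
r7 m[φ3→L] = [T, T, T]
r7 m[φ4→A] = [T, T, T]
r7 m[φ5→A] = [F, T, T]
r7 m[φ6→Q] = [F, T, F]
r7 m[A→φ0] = [F, T, F]
r7 m[A→φ1] = [F, T, T]
r7 m[A→φ4] = [F, T, F]
r7 m[A→φ5] = [T, T, F]
r7 m[N→φ0] = [T, T, T]
r7 m[N→φ2] = [T, T, F]
r7 m[G→φ2] = [T, T, T]
r7 m[L→φ1] = [T, T, T]
r7 m[L→φ3] = [T, T, F]
r7 m[Q→φ1] = [F, T, F]
r7 m[Q→φ6] = [T, T, T]
fixed point reached at round 7
b[N] = ⊗ incoming = [T, T, F]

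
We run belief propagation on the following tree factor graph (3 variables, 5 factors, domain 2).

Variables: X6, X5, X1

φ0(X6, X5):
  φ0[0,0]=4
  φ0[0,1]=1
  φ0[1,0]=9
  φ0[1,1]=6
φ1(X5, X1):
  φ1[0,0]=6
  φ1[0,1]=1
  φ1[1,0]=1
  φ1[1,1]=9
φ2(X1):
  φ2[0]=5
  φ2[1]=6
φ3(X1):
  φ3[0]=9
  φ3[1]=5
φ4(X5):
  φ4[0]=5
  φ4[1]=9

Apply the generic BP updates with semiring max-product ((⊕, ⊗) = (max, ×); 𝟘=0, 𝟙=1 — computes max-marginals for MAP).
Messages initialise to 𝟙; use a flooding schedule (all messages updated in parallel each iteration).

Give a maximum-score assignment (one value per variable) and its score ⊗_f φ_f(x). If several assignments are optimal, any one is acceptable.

assignment: (X6=1, X5=1, X1=1); score = 14580

init: all messages = 𝟙 over 2 values
r1 m[φ0→X6] = [4, 9]
r1 m[φ0→X5] = [9, 6]
r1 m[φ1→X5] = [6, 9]
r1 m[φ1→X1] = [6, 9]
r1 m[φ2→X1] = [5, 6]
r1 m[φ3→X1] = [9, 5]
r1 m[φ4→X5] = [5, 9]
r1 m[X6→φ0] = [1, 1]
r1 m[X5→φ0] = [1, 1]
r1 m[X5→φ1] = [1, 1]
r1 m[X5→φ4] = [1, 1]
r1 m[X1→φ1] = [1, 1]
r1 m[X1→φ2] = [1, 1]
r1 m[X1→φ3] = [1, 1]
r2 m[φ0→X6] = [4, 9]
r2 m[φ0→X5] = [9, 6]
r2 m[φ1→X5] = [6, 9]
r2 m[φ1→X1] = [6, 9]
r2 m[φ2→X1] = [5, 6]
r2 m[φ3→X1] = [9, 5]
r2 m[φ4→X5] = [5, 9]
r2 m[X6→φ0] = [1, 1]
r2 m[X5→φ0] = [30, 81]
r2 m[X5→φ1] = [45, 54]
r2 m[X5→φ4] = [54, 54]
r2 m[X1→φ1] = [45, 30]
r2 m[X1→φ2] = [54, 45]
r2 m[X1→φ3] = [30, 54]
r3 m[φ0→X6] = [120, 486]
r3 m[φ0→X5] = [9, 6]
r3 m[φ1→X5] = [270, 270]
r3 m[φ1→X1] = [270, 486]
r3 m[φ2→X1] = [5, 6]
r3 m[φ3→X1] = [9, 5]
r3 m[φ4→X5] = [5, 9]
r3 m[X6→φ0] = [1, 1]
r3 m[X5→φ0] = [30, 81]
r3 m[X5→φ1] = [45, 54]
r3 m[X5→φ4] = [54, 54]
r3 m[X1→φ1] = [45, 30]
r3 m[X1→φ2] = [54, 45]
r3 m[X1→φ3] = [30, 54]
r4 m[φ0→X6] = [120, 486]
r4 m[φ0→X5] = [9, 6]
r4 m[φ1→X5] = [270, 270]
r4 m[φ1→X1] = [270, 486]
r4 m[φ2→X1] = [5, 6]
r4 m[φ3→X1] = [9, 5]
r4 m[φ4→X5] = [5, 9]
r4 m[X6→φ0] = [1, 1]
r4 m[X5→φ0] = [1350, 2430]
r4 m[X5→φ1] = [45, 54]
r4 m[X5→φ4] = [2430, 1620]
r4 m[X1→φ1] = [45, 30]
r4 m[X1→φ2] = [2430, 2430]
r4 m[X1→φ3] = [1350, 2916]
r5 m[φ0→X6] = [5400, 14580]
r5 m[φ0→X5] = [9, 6]
r5 m[φ1→X5] = [270, 270]
r5 m[φ1→X1] = [270, 486]
r5 m[φ2→X1] = [5, 6]
r5 m[φ3→X1] = [9, 5]
r5 m[φ4→X5] = [5, 9]
r5 m[X6→φ0] = [1, 1]
r5 m[X5→φ0] = [1350, 2430]
r5 m[X5→φ1] = [45, 54]
r5 m[X5→φ4] = [2430, 1620]
r5 m[X1→φ1] = [45, 30]
r5 m[X1→φ2] = [2430, 2430]
r5 m[X1→φ3] = [1350, 2916]
r6 m[φ0→X6] = [5400, 14580]
r6 m[φ0→X5] = [9, 6]
r6 m[φ1→X5] = [270, 270]
r6 m[φ1→X1] = [270, 486]
r6 m[φ2→X1] = [5, 6]
r6 m[φ3→X1] = [9, 5]
r6 m[φ4→X5] = [5, 9]
r6 m[X6→φ0] = [1, 1]
r6 m[X5→φ0] = [1350, 2430]
r6 m[X5→φ1] = [45, 54]
r6 m[X5→φ4] = [2430, 1620]
r6 m[X1→φ1] = [45, 30]
r6 m[X1→φ2] = [2430, 2430]
r6 m[X1→φ3] = [1350, 2916]
fixed point reached at round 6
traceback from X6: (X6=1, X5=1, X1=1), score=14580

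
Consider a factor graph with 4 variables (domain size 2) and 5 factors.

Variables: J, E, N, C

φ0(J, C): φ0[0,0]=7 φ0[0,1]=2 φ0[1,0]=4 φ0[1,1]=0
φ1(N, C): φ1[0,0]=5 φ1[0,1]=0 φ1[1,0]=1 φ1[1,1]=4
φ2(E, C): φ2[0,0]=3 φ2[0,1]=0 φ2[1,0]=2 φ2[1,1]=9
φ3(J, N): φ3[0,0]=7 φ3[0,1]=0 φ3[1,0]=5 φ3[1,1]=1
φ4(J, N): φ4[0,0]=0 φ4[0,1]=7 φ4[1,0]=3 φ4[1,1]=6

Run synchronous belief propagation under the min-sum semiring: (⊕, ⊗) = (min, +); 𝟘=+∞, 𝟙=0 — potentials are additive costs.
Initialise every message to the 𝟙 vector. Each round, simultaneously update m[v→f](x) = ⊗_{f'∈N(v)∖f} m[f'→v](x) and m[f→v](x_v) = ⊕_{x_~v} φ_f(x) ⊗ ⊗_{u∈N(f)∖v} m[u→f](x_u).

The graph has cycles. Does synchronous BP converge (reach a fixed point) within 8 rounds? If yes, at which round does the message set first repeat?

NOT CONVERGED within 8 rounds

init: all messages = 𝟙 over 2 values
r1 m[φ0→J] = [2, 0]
r1 m[φ0→C] = [4, 0]
r1 m[φ1→N] = [0, 1]
r1 m[φ1→C] = [1, 0]
r1 m[φ2→E] = [0, 2]
r1 m[φ2→C] = [2, 0]
r1 m[φ3→J] = [0, 1]
r1 m[φ3→N] = [5, 0]
r1 m[φ4→J] = [0, 3]
r1 m[φ4→N] = [0, 6]
r1 m[J→φ0] = [0, 0]
r1 m[J→φ3] = [0, 0]
r1 m[J→φ4] = [0, 0]
r1 m[E→φ2] = [0, 0]
r1 m[N→φ1] = [0, 0]
r1 m[N→φ3] = [0, 0]
r1 m[N→φ4] = [0, 0]
r1 m[C→φ0] = [0, 0]
r1 m[C→φ1] = [0, 0]
r1 m[C→φ2] = [0, 0]
r2 m[φ0→J] = [2, 0]
r2 m[φ0→C] = [4, 0]
r2 m[φ1→N] = [0, 1]
r2 m[φ1→C] = [1, 0]
r2 m[φ2→E] = [0, 2]
r2 m[φ2→C] = [2, 0]
r2 m[φ3→J] = [0, 1]
r2 m[φ3→N] = [5, 0]
r2 m[φ4→J] = [0, 3]
r2 m[φ4→N] = [0, 6]
r2 m[J→φ0] = [0, 4]
r2 m[J→φ3] = [2, 3]
r2 m[J→φ4] = [2, 1]
r2 m[E→φ2] = [0, 0]
r2 m[N→φ1] = [5, 6]
r2 m[N→φ3] = [0, 7]
r2 m[N→φ4] = [5, 1]
r2 m[C→φ0] = [3, 0]
r2 m[C→φ1] = [6, 0]
r2 m[C→φ2] = [5, 0]
r3 m[φ0→J] = [2, 0]
r3 m[φ0→C] = [7, 2]
r3 m[φ1→N] = [0, 4]
r3 m[φ1→C] = [7, 5]
r3 m[φ2→E] = [0, 7]
r3 m[φ2→C] = [2, 0]
r3 m[φ3→J] = [7, 5]
r3 m[φ3→N] = [8, 2]
r3 m[φ4→J] = [5, 7]
r3 m[φ4→N] = [2, 7]
r3 m[J→φ0] = [0, 4]
r3 m[J→φ3] = [2, 3]
r3 m[J→φ4] = [2, 1]
r3 m[E→φ2] = [0, 0]
r3 m[N→φ1] = [5, 6]
r3 m[N→φ3] = [0, 7]
r3 m[N→φ4] = [5, 1]
r3 m[C→φ0] = [3, 0]
r3 m[C→φ1] = [6, 0]
r3 m[C→φ2] = [5, 0]
r4 m[φ0→J] = [2, 0]
r4 m[φ0→C] = [7, 2]
r4 m[φ1→N] = [0, 4]
r4 m[φ1→C] = [7, 5]
r4 m[φ2→E] = [0, 7]
r4 m[φ2→C] = [2, 0]
r4 m[φ3→J] = [7, 5]
r4 m[φ3→N] = [8, 2]
r4 m[φ4→J] = [5, 7]
r4 m[φ4→N] = [2, 7]
r4 m[J→φ0] = [12, 12]
r4 m[J→φ3] = [7, 7]
r4 m[J→φ4] = [9, 5]
r4 m[E→φ2] = [0, 0]
r4 m[N→φ1] = [10, 9]
r4 m[N→φ3] = [2, 11]
r4 m[N→φ4] = [8, 6]
r4 m[C→φ0] = [9, 5]
r4 m[C→φ1] = [9, 2]
r4 m[C→φ2] = [14, 7]
r5 m[φ0→J] = [7, 5]
r5 m[φ0→C] = [16, 12]
r5 m[φ1→N] = [2, 6]
r5 m[φ1→C] = [10, 10]
r5 m[φ2→E] = [7, 16]
r5 m[φ2→C] = [2, 0]
r5 m[φ3→J] = [9, 7]
r5 m[φ3→N] = [12, 7]
r5 m[φ4→J] = [8, 11]
r5 m[φ4→N] = [8, 11]
r5 m[J→φ0] = [12, 12]
r5 m[J→φ3] = [7, 7]
r5 m[J→φ4] = [9, 5]
r5 m[E→φ2] = [0, 0]
r5 m[N→φ1] = [10, 9]
r5 m[N→φ3] = [2, 11]
r5 m[N→φ4] = [8, 6]
r5 m[C→φ0] = [9, 5]
r5 m[C→φ1] = [9, 2]
r5 m[C→φ2] = [14, 7]
r6 m[φ0→J] = [7, 5]
r6 m[φ0→C] = [16, 12]
r6 m[φ1→N] = [2, 6]
r6 m[φ1→C] = [10, 10]
r6 m[φ2→E] = [7, 16]
r6 m[φ2→C] = [2, 0]
r6 m[φ3→J] = [9, 7]
r6 m[φ3→N] = [12, 7]
r6 m[φ4→J] = [8, 11]
r6 m[φ4→N] = [8, 11]
r6 m[J→φ0] = [17, 18]
r6 m[J→φ3] = [15, 16]
r6 m[J→φ4] = [16, 12]
r6 m[E→φ2] = [0, 0]
r6 m[N→φ1] = [20, 18]
r6 m[N→φ3] = [10, 17]
r6 m[N→φ4] = [14, 13]
r6 m[C→φ0] = [12, 10]
r6 m[C→φ1] = [18, 12]
r6 m[C→φ2] = [26, 22]
r7 m[φ0→J] = [12, 10]
r7 m[φ0→C] = [22, 18]
r7 m[φ1→N] = [12, 16]
r7 m[φ1→C] = [19, 20]
r7 m[φ2→E] = [22, 28]
r7 m[φ2→C] = [2, 0]
r7 m[φ3→J] = [17, 15]
r7 m[φ3→N] = [21, 15]
r7 m[φ4→J] = [14, 17]
r7 m[φ4→N] = [15, 18]
r7 m[J→φ0] = [17, 18]
r7 m[J→φ3] = [15, 16]
r7 m[J→φ4] = [16, 12]
r7 m[E→φ2] = [0, 0]
r7 m[N→φ1] = [20, 18]
r7 m[N→φ3] = [10, 17]
r7 m[N→φ4] = [14, 13]
r7 m[C→φ0] = [12, 10]
r7 m[C→φ1] = [18, 12]
r7 m[C→φ2] = [26, 22]
r8 m[φ0→J] = [12, 10]
r8 m[φ0→C] = [22, 18]
r8 m[φ1→N] = [12, 16]
r8 m[φ1→C] = [19, 20]
r8 m[φ2→E] = [22, 28]
r8 m[φ2→C] = [2, 0]
r8 m[φ3→J] = [17, 15]
r8 m[φ3→N] = [21, 15]
r8 m[φ4→J] = [14, 17]
r8 m[φ4→N] = [15, 18]
r8 m[J→φ0] = [31, 32]
r8 m[J→φ3] = [26, 27]
r8 m[J→φ4] = [29, 25]
r8 m[E→φ2] = [0, 0]
r8 m[N→φ1] = [36, 33]
r8 m[N→φ3] = [27, 34]
r8 m[N→φ4] = [33, 31]
r8 m[C→φ0] = [21, 20]
r8 m[C→φ1] = [24, 18]
r8 m[C→φ2] = [41, 38]
no fixed point within 8 rounds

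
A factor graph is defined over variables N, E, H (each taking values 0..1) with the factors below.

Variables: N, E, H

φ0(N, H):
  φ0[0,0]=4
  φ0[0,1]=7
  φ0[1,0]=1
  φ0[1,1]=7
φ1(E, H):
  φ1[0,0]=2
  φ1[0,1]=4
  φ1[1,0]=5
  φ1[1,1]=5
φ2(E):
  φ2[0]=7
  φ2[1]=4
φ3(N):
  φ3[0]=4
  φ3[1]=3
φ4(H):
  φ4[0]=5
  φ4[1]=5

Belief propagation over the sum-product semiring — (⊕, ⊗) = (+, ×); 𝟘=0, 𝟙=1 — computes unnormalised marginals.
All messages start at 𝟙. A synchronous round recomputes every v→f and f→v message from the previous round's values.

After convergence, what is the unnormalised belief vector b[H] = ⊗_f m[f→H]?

b[H] = [3230, 11760]

init: all messages = 𝟙 over 2 values
r1 m[φ0→N] = [11, 8]
r1 m[φ0→H] = [5, 14]
r1 m[φ1→E] = [6, 10]
r1 m[φ1→H] = [7, 9]
r1 m[φ2→E] = [7, 4]
r1 m[φ3→N] = [4, 3]
r1 m[φ4→H] = [5, 5]
r1 m[N→φ0] = [1, 1]
r1 m[N→φ3] = [1, 1]
r1 m[E→φ1] = [1, 1]
r1 m[E→φ2] = [1, 1]
r1 m[H→φ0] = [1, 1]
r1 m[H→φ1] = [1, 1]
r1 m[H→φ4] = [1, 1]
r2 m[φ0→N] = [11, 8]
r2 m[φ0→H] = [5, 14]
r2 m[φ1→E] = [6, 10]
r2 m[φ1→H] = [7, 9]
r2 m[φ2→E] = [7, 4]
r2 m[φ3→N] = [4, 3]
r2 m[φ4→H] = [5, 5]
r2 m[N→φ0] = [4, 3]
r2 m[N→φ3] = [11, 8]
r2 m[E→φ1] = [7, 4]
r2 m[E→φ2] = [6, 10]
r2 m[H→φ0] = [35, 45]
r2 m[H→φ1] = [25, 70]
r2 m[H→φ4] = [35, 126]
r3 m[φ0→N] = [455, 350]
r3 m[φ0→H] = [19, 49]
r3 m[φ1→E] = [330, 475]
r3 m[φ1→H] = [34, 48]
r3 m[φ2→E] = [7, 4]
r3 m[φ3→N] = [4, 3]
r3 m[φ4→H] = [5, 5]
r3 m[N→φ0] = [4, 3]
r3 m[N→φ3] = [11, 8]
r3 m[E→φ1] = [7, 4]
r3 m[E→φ2] = [6, 10]
r3 m[H→φ0] = [35, 45]
r3 m[H→φ1] = [25, 70]
r3 m[H→φ4] = [35, 126]
r4 m[φ0→N] = [455, 350]
r4 m[φ0→H] = [19, 49]
r4 m[φ1→E] = [330, 475]
r4 m[φ1→H] = [34, 48]
r4 m[φ2→E] = [7, 4]
r4 m[φ3→N] = [4, 3]
r4 m[φ4→H] = [5, 5]
r4 m[N→φ0] = [4, 3]
r4 m[N→φ3] = [455, 350]
r4 m[E→φ1] = [7, 4]
r4 m[E→φ2] = [330, 475]
r4 m[H→φ0] = [170, 240]
r4 m[H→φ1] = [95, 245]
r4 m[H→φ4] = [646, 2352]
r5 m[φ0→N] = [2360, 1850]
r5 m[φ0→H] = [19, 49]
r5 m[φ1→E] = [1170, 1700]
r5 m[φ1→H] = [34, 48]
r5 m[φ2→E] = [7, 4]
r5 m[φ3→N] = [4, 3]
r5 m[φ4→H] = [5, 5]
r5 m[N→φ0] = [4, 3]
r5 m[N→φ3] = [455, 350]
r5 m[E→φ1] = [7, 4]
r5 m[E→φ2] = [330, 475]
r5 m[H→φ0] = [170, 240]
r5 m[H→φ1] = [95, 245]
r5 m[H→φ4] = [646, 2352]
r6 m[φ0→N] = [2360, 1850]
r6 m[φ0→H] = [19, 49]
r6 m[φ1→E] = [1170, 1700]
r6 m[φ1→H] = [34, 48]
r6 m[φ2→E] = [7, 4]
r6 m[φ3→N] = [4, 3]
r6 m[φ4→H] = [5, 5]
r6 m[N→φ0] = [4, 3]
r6 m[N→φ3] = [2360, 1850]
r6 m[E→φ1] = [7, 4]
r6 m[E→φ2] = [1170, 1700]
r6 m[H→φ0] = [170, 240]
r6 m[H→φ1] = [95, 245]
r6 m[H→φ4] = [646, 2352]
r7 m[φ0→N] = [2360, 1850]
r7 m[φ0→H] = [19, 49]
r7 m[φ1→E] = [1170, 1700]
r7 m[φ1→H] = [34, 48]
r7 m[φ2→E] = [7, 4]
r7 m[φ3→N] = [4, 3]
r7 m[φ4→H] = [5, 5]
r7 m[N→φ0] = [4, 3]
r7 m[N→φ3] = [2360, 1850]
r7 m[E→φ1] = [7, 4]
r7 m[E→φ2] = [1170, 1700]
r7 m[H→φ0] = [170, 240]
r7 m[H→φ1] = [95, 245]
r7 m[H→φ4] = [646, 2352]
fixed point reached at round 7
b[H] = ⊗ incoming = [3230, 11760]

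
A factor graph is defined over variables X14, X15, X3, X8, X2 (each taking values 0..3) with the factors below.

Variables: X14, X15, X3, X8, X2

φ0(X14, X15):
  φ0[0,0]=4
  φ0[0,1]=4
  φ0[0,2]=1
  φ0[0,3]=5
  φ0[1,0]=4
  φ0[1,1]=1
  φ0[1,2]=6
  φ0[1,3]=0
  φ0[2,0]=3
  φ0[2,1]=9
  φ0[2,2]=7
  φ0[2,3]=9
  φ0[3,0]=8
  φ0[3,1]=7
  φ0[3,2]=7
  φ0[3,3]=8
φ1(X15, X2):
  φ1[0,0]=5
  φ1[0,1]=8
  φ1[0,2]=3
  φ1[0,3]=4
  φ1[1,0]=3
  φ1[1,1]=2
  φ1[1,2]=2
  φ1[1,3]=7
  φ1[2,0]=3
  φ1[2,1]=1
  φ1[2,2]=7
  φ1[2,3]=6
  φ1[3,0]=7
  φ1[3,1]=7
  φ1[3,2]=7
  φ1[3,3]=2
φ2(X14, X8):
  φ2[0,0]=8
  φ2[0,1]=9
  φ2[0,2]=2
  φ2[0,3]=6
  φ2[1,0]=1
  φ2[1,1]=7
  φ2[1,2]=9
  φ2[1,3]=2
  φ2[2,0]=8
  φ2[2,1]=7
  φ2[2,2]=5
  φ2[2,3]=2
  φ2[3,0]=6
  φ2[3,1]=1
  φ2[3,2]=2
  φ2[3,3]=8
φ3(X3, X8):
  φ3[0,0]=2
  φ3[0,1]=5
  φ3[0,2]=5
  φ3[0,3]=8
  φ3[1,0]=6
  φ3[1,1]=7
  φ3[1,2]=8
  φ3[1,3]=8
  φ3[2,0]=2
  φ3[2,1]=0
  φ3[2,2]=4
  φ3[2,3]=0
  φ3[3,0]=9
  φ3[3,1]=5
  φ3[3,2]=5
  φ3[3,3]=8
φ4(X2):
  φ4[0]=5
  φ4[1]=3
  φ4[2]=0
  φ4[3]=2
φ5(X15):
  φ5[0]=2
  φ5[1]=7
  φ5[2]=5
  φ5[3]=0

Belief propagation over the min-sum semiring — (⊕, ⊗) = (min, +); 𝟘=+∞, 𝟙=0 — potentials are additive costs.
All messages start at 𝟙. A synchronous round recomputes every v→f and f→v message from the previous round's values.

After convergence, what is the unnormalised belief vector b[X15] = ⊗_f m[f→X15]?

init: all messages = 𝟙 over 4 values
r1 m[φ0→X14] = [1, 0, 3, 7]
r1 m[φ0→X15] = [3, 1, 1, 0]
r1 m[φ1→X15] = [3, 2, 1, 2]
r1 m[φ1→X2] = [3, 1, 2, 2]
r1 m[φ2→X14] = [2, 1, 2, 1]
r1 m[φ2→X8] = [1, 1, 2, 2]
r1 m[φ3→X3] = [2, 6, 0, 5]
r1 m[φ3→X8] = [2, 0, 4, 0]
r1 m[φ4→X2] = [5, 3, 0, 2]
r1 m[φ5→X15] = [2, 7, 5, 0]
r1 m[X14→φ0] = [0, 0, 0, 0]
r1 m[X14→φ2] = [0, 0, 0, 0]
r1 m[X15→φ0] = [0, 0, 0, 0]
r1 m[X15→φ1] = [0, 0, 0, 0]
r1 m[X15→φ5] = [0, 0, 0, 0]
r1 m[X3→φ3] = [0, 0, 0, 0]
r1 m[X8→φ2] = [0, 0, 0, 0]
r1 m[X8→φ3] = [0, 0, 0, 0]
r1 m[X2→φ1] = [0, 0, 0, 0]
r1 m[X2→φ4] = [0, 0, 0, 0]
r2 m[φ0→X14] = [1, 0, 3, 7]
r2 m[φ0→X15] = [3, 1, 1, 0]
r2 m[φ1→X15] = [3, 2, 1, 2]
r2 m[φ1→X2] = [3, 1, 2, 2]
r2 m[φ2→X14] = [2, 1, 2, 1]
r2 m[φ2→X8] = [1, 1, 2, 2]
r2 m[φ3→X3] = [2, 6, 0, 5]
r2 m[φ3→X8] = [2, 0, 4, 0]
r2 m[φ4→X2] = [5, 3, 0, 2]
r2 m[φ5→X15] = [2, 7, 5, 0]
r2 m[X14→φ0] = [2, 1, 2, 1]
r2 m[X14→φ2] = [1, 0, 3, 7]
r2 m[X15→φ0] = [5, 9, 6, 2]
r2 m[X15→φ1] = [5, 8, 6, 0]
r2 m[X15→φ5] = [6, 3, 2, 2]
r2 m[X3→φ3] = [0, 0, 0, 0]
r2 m[X8→φ2] = [2, 0, 4, 0]
r2 m[X8→φ3] = [1, 1, 2, 2]
r2 m[X2→φ1] = [5, 3, 0, 2]
r2 m[X2→φ4] = [3, 1, 2, 2]
r3 m[φ0→X14] = [7, 2, 8, 10]
r3 m[φ0→X15] = [5, 2, 3, 1]
r3 m[φ1→X15] = [3, 2, 4, 4]
r3 m[φ1→X2] = [7, 7, 7, 2]
r3 m[φ2→X14] = [6, 2, 2, 1]
r3 m[φ2→X8] = [1, 7, 3, 2]
r3 m[φ3→X3] = [3, 7, 1, 6]
r3 m[φ3→X8] = [2, 0, 4, 0]
r3 m[φ4→X2] = [5, 3, 0, 2]
r3 m[φ5→X15] = [2, 7, 5, 0]
r3 m[X14→φ0] = [2, 1, 2, 1]
r3 m[X14→φ2] = [1, 0, 3, 7]
r3 m[X15→φ0] = [5, 9, 6, 2]
r3 m[X15→φ1] = [5, 8, 6, 0]
r3 m[X15→φ5] = [6, 3, 2, 2]
r3 m[X3→φ3] = [0, 0, 0, 0]
r3 m[X8→φ2] = [2, 0, 4, 0]
r3 m[X8→φ3] = [1, 1, 2, 2]
r3 m[X2→φ1] = [5, 3, 0, 2]
r3 m[X2→φ4] = [3, 1, 2, 2]
r4 m[φ0→X14] = [7, 2, 8, 10]
r4 m[φ0→X15] = [5, 2, 3, 1]
r4 m[φ1→X15] = [3, 2, 4, 4]
r4 m[φ1→X2] = [7, 7, 7, 2]
r4 m[φ2→X14] = [6, 2, 2, 1]
r4 m[φ2→X8] = [1, 7, 3, 2]
r4 m[φ3→X3] = [3, 7, 1, 6]
r4 m[φ3→X8] = [2, 0, 4, 0]
r4 m[φ4→X2] = [5, 3, 0, 2]
r4 m[φ5→X15] = [2, 7, 5, 0]
r4 m[X14→φ0] = [6, 2, 2, 1]
r4 m[X14→φ2] = [7, 2, 8, 10]
r4 m[X15→φ0] = [5, 9, 9, 4]
r4 m[X15→φ1] = [7, 9, 8, 1]
r4 m[X15→φ5] = [8, 4, 7, 5]
r4 m[X3→φ3] = [0, 0, 0, 0]
r4 m[X8→φ2] = [2, 0, 4, 0]
r4 m[X8→φ3] = [1, 7, 3, 2]
r4 m[X2→φ1] = [5, 3, 0, 2]
r4 m[X2→φ4] = [7, 7, 7, 2]
r5 m[φ0→X14] = [9, 4, 8, 12]
r5 m[φ0→X15] = [5, 3, 7, 2]
r5 m[φ1→X15] = [3, 2, 4, 4]
r5 m[φ1→X2] = [8, 8, 8, 3]
r5 m[φ2→X14] = [6, 2, 2, 1]
r5 m[φ2→X8] = [3, 9, 9, 4]
r5 m[φ3→X3] = [3, 7, 2, 8]
r5 m[φ3→X8] = [2, 0, 4, 0]
r5 m[φ4→X2] = [5, 3, 0, 2]
r5 m[φ5→X15] = [2, 7, 5, 0]
r5 m[X14→φ0] = [6, 2, 2, 1]
r5 m[X14→φ2] = [7, 2, 8, 10]
r5 m[X15→φ0] = [5, 9, 9, 4]
r5 m[X15→φ1] = [7, 9, 8, 1]
r5 m[X15→φ5] = [8, 4, 7, 5]
r5 m[X3→φ3] = [0, 0, 0, 0]
r5 m[X8→φ2] = [2, 0, 4, 0]
r5 m[X8→φ3] = [1, 7, 3, 2]
r5 m[X2→φ1] = [5, 3, 0, 2]
r5 m[X2→φ4] = [7, 7, 7, 2]
r6 m[φ0→X14] = [9, 4, 8, 12]
r6 m[φ0→X15] = [5, 3, 7, 2]
r6 m[φ1→X15] = [3, 2, 4, 4]
r6 m[φ1→X2] = [8, 8, 8, 3]
r6 m[φ2→X14] = [6, 2, 2, 1]
r6 m[φ2→X8] = [3, 9, 9, 4]
r6 m[φ3→X3] = [3, 7, 2, 8]
r6 m[φ3→X8] = [2, 0, 4, 0]
r6 m[φ4→X2] = [5, 3, 0, 2]
r6 m[φ5→X15] = [2, 7, 5, 0]
r6 m[X14→φ0] = [6, 2, 2, 1]
r6 m[X14→φ2] = [9, 4, 8, 12]
r6 m[X15→φ0] = [5, 9, 9, 4]
r6 m[X15→φ1] = [7, 10, 12, 2]
r6 m[X15→φ5] = [8, 5, 11, 6]
r6 m[X3→φ3] = [0, 0, 0, 0]
r6 m[X8→φ2] = [2, 0, 4, 0]
r6 m[X8→φ3] = [3, 9, 9, 4]
r6 m[X2→φ1] = [5, 3, 0, 2]
r6 m[X2→φ4] = [8, 8, 8, 3]
r7 m[φ0→X14] = [9, 4, 8, 12]
r7 m[φ0→X15] = [5, 3, 7, 2]
r7 m[φ1→X15] = [3, 2, 4, 4]
r7 m[φ1→X2] = [9, 9, 9, 4]
r7 m[φ2→X14] = [6, 2, 2, 1]
r7 m[φ2→X8] = [5, 11, 11, 6]
r7 m[φ3→X3] = [5, 9, 4, 12]
r7 m[φ3→X8] = [2, 0, 4, 0]
r7 m[φ4→X2] = [5, 3, 0, 2]
r7 m[φ5→X15] = [2, 7, 5, 0]
r7 m[X14→φ0] = [6, 2, 2, 1]
r7 m[X14→φ2] = [9, 4, 8, 12]
r7 m[X15→φ0] = [5, 9, 9, 4]
r7 m[X15→φ1] = [7, 10, 12, 2]
r7 m[X15→φ5] = [8, 5, 11, 6]
r7 m[X3→φ3] = [0, 0, 0, 0]
r7 m[X8→φ2] = [2, 0, 4, 0]
r7 m[X8→φ3] = [3, 9, 9, 4]
r7 m[X2→φ1] = [5, 3, 0, 2]
r7 m[X2→φ4] = [8, 8, 8, 3]
r8 m[φ0→X14] = [9, 4, 8, 12]
r8 m[φ0→X15] = [5, 3, 7, 2]
r8 m[φ1→X15] = [3, 2, 4, 4]
r8 m[φ1→X2] = [9, 9, 9, 4]
r8 m[φ2→X14] = [6, 2, 2, 1]
r8 m[φ2→X8] = [5, 11, 11, 6]
r8 m[φ3→X3] = [5, 9, 4, 12]
r8 m[φ3→X8] = [2, 0, 4, 0]
r8 m[φ4→X2] = [5, 3, 0, 2]
r8 m[φ5→X15] = [2, 7, 5, 0]
r8 m[X14→φ0] = [6, 2, 2, 1]
r8 m[X14→φ2] = [9, 4, 8, 12]
r8 m[X15→φ0] = [5, 9, 9, 4]
r8 m[X15→φ1] = [7, 10, 12, 2]
r8 m[X15→φ5] = [8, 5, 11, 6]
r8 m[X3→φ3] = [0, 0, 0, 0]
r8 m[X8→φ2] = [2, 0, 4, 0]
r8 m[X8→φ3] = [5, 11, 11, 6]
r8 m[X2→φ1] = [5, 3, 0, 2]
r8 m[X2→φ4] = [9, 9, 9, 4]
r9 m[φ0→X14] = [9, 4, 8, 12]
r9 m[φ0→X15] = [5, 3, 7, 2]
r9 m[φ1→X15] = [3, 2, 4, 4]
r9 m[φ1→X2] = [9, 9, 9, 4]
r9 m[φ2→X14] = [6, 2, 2, 1]
r9 m[φ2→X8] = [5, 11, 11, 6]
r9 m[φ3→X3] = [7, 11, 6, 14]
r9 m[φ3→X8] = [2, 0, 4, 0]
r9 m[φ4→X2] = [5, 3, 0, 2]
r9 m[φ5→X15] = [2, 7, 5, 0]
r9 m[X14→φ0] = [6, 2, 2, 1]
r9 m[X14→φ2] = [9, 4, 8, 12]
r9 m[X15→φ0] = [5, 9, 9, 4]
r9 m[X15→φ1] = [7, 10, 12, 2]
r9 m[X15→φ5] = [8, 5, 11, 6]
r9 m[X3→φ3] = [0, 0, 0, 0]
r9 m[X8→φ2] = [2, 0, 4, 0]
r9 m[X8→φ3] = [5, 11, 11, 6]
r9 m[X2→φ1] = [5, 3, 0, 2]
r9 m[X2→φ4] = [9, 9, 9, 4]
r10 m[φ0→X14] = [9, 4, 8, 12]
r10 m[φ0→X15] = [5, 3, 7, 2]
r10 m[φ1→X15] = [3, 2, 4, 4]
r10 m[φ1→X2] = [9, 9, 9, 4]
r10 m[φ2→X14] = [6, 2, 2, 1]
r10 m[φ2→X8] = [5, 11, 11, 6]
r10 m[φ3→X3] = [7, 11, 6, 14]
r10 m[φ3→X8] = [2, 0, 4, 0]
r10 m[φ4→X2] = [5, 3, 0, 2]
r10 m[φ5→X15] = [2, 7, 5, 0]
r10 m[X14→φ0] = [6, 2, 2, 1]
r10 m[X14→φ2] = [9, 4, 8, 12]
r10 m[X15→φ0] = [5, 9, 9, 4]
r10 m[X15→φ1] = [7, 10, 12, 2]
r10 m[X15→φ5] = [8, 5, 11, 6]
r10 m[X3→φ3] = [0, 0, 0, 0]
r10 m[X8→φ2] = [2, 0, 4, 0]
r10 m[X8→φ3] = [5, 11, 11, 6]
r10 m[X2→φ1] = [5, 3, 0, 2]
r10 m[X2→φ4] = [9, 9, 9, 4]
fixed point reached at round 10
b[X15] = ⊗ incoming = [10, 12, 16, 6]

b[X15] = [10, 12, 16, 6]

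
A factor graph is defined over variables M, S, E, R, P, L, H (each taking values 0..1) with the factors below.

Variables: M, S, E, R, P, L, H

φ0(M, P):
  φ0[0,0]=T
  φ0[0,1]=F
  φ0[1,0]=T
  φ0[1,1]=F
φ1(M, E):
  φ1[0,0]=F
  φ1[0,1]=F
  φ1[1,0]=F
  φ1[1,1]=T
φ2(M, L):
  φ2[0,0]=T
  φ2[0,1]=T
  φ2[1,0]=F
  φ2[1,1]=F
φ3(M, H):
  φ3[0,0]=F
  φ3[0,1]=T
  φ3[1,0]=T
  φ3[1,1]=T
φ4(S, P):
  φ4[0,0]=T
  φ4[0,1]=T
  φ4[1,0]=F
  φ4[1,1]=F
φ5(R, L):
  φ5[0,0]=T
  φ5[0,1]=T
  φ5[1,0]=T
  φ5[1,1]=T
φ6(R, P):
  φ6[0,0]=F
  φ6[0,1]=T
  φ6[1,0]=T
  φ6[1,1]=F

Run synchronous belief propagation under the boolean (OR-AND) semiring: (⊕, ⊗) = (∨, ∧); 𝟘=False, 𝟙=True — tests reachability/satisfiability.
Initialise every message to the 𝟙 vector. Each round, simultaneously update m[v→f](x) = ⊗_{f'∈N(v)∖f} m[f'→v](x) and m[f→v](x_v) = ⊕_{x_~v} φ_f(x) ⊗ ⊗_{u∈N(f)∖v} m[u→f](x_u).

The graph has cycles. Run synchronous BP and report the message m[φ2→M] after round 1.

init: all messages = 𝟙 over 2 values
r1 m[φ0→M] = [T, T]
r1 m[φ0→P] = [T, F]
r1 m[φ1→M] = [F, T]
r1 m[φ1→E] = [F, T]
r1 m[φ2→M] = [T, F]
r1 m[φ2→L] = [T, T]
r1 m[φ3→M] = [T, T]
r1 m[φ3→H] = [T, T]
r1 m[φ4→S] = [T, F]
r1 m[φ4→P] = [T, T]
r1 m[φ5→R] = [T, T]
r1 m[φ5→L] = [T, T]
r1 m[φ6→R] = [T, T]
r1 m[φ6→P] = [T, T]
r1 m[M→φ0] = [T, T]
r1 m[M→φ1] = [T, T]
r1 m[M→φ2] = [T, T]
r1 m[M→φ3] = [T, T]
r1 m[S→φ4] = [T, T]
r1 m[E→φ1] = [T, T]
r1 m[R→φ5] = [T, T]
r1 m[R→φ6] = [T, T]
r1 m[P→φ0] = [T, T]
r1 m[P→φ4] = [T, T]
r1 m[P→φ6] = [T, T]
r1 m[L→φ2] = [T, T]
r1 m[L→φ5] = [T, T]
r1 m[H→φ3] = [T, T]

message @ round 1 = [T, F]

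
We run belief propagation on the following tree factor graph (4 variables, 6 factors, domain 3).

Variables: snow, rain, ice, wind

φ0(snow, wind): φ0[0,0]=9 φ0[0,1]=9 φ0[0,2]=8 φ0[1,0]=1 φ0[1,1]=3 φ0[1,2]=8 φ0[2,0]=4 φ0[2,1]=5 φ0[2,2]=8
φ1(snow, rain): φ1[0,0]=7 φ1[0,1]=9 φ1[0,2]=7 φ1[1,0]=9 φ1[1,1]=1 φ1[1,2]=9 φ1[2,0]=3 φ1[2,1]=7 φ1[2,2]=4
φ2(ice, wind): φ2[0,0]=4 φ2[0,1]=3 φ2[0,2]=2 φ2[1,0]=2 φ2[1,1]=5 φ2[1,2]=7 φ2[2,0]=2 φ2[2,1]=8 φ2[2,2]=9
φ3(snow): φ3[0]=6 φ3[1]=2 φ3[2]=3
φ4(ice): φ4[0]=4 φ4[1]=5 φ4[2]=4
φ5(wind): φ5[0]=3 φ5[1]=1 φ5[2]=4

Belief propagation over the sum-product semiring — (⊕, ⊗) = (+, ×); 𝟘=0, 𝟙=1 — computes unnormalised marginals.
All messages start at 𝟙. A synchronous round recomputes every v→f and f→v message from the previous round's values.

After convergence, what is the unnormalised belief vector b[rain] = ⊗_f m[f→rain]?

init: all messages = 𝟙 over 3 values
r1 m[φ0→snow] = [26, 12, 17]
r1 m[φ0→wind] = [14, 17, 24]
r1 m[φ1→snow] = [23, 19, 14]
r1 m[φ1→rain] = [19, 17, 20]
r1 m[φ2→ice] = [9, 14, 19]
r1 m[φ2→wind] = [8, 16, 18]
r1 m[φ3→snow] = [6, 2, 3]
r1 m[φ4→ice] = [4, 5, 4]
r1 m[φ5→wind] = [3, 1, 4]
r1 m[snow→φ0] = [1, 1, 1]
r1 m[snow→φ1] = [1, 1, 1]
r1 m[snow→φ3] = [1, 1, 1]
r1 m[rain→φ1] = [1, 1, 1]
r1 m[ice→φ2] = [1, 1, 1]
r1 m[ice→φ4] = [1, 1, 1]
r1 m[wind→φ0] = [1, 1, 1]
r1 m[wind→φ2] = [1, 1, 1]
r1 m[wind→φ5] = [1, 1, 1]
r2 m[φ0→snow] = [26, 12, 17]
r2 m[φ0→wind] = [14, 17, 24]
r2 m[φ1→snow] = [23, 19, 14]
r2 m[φ1→rain] = [19, 17, 20]
r2 m[φ2→ice] = [9, 14, 19]
r2 m[φ2→wind] = [8, 16, 18]
r2 m[φ3→snow] = [6, 2, 3]
r2 m[φ4→ice] = [4, 5, 4]
r2 m[φ5→wind] = [3, 1, 4]
r2 m[snow→φ0] = [138, 38, 42]
r2 m[snow→φ1] = [156, 24, 51]
r2 m[snow→φ3] = [598, 228, 238]
r2 m[rain→φ1] = [1, 1, 1]
r2 m[ice→φ2] = [4, 5, 4]
r2 m[ice→φ4] = [9, 14, 19]
r2 m[wind→φ0] = [24, 16, 72]
r2 m[wind→φ2] = [42, 17, 96]
r2 m[wind→φ5] = [112, 272, 432]
r3 m[φ0→snow] = [936, 648, 752]
r3 m[φ0→wind] = [1448, 1566, 1744]
r3 m[φ1→snow] = [23, 19, 14]
r3 m[φ1→rain] = [1461, 1785, 1512]
r3 m[φ2→ice] = [411, 841, 1084]
r3 m[φ2→wind] = [34, 69, 79]
r3 m[φ3→snow] = [6, 2, 3]
r3 m[φ4→ice] = [4, 5, 4]
r3 m[φ5→wind] = [3, 1, 4]
r3 m[snow→φ0] = [138, 38, 42]
r3 m[snow→φ1] = [156, 24, 51]
r3 m[snow→φ3] = [598, 228, 238]
r3 m[rain→φ1] = [1, 1, 1]
r3 m[ice→φ2] = [4, 5, 4]
r3 m[ice→φ4] = [9, 14, 19]
r3 m[wind→φ0] = [24, 16, 72]
r3 m[wind→φ2] = [42, 17, 96]
r3 m[wind→φ5] = [112, 272, 432]
r4 m[φ0→snow] = [936, 648, 752]
r4 m[φ0→wind] = [1448, 1566, 1744]
r4 m[φ1→snow] = [23, 19, 14]
r4 m[φ1→rain] = [1461, 1785, 1512]
r4 m[φ2→ice] = [411, 841, 1084]
r4 m[φ2→wind] = [34, 69, 79]
r4 m[φ3→snow] = [6, 2, 3]
r4 m[φ4→ice] = [4, 5, 4]
r4 m[φ5→wind] = [3, 1, 4]
r4 m[snow→φ0] = [138, 38, 42]
r4 m[snow→φ1] = [5616, 1296, 2256]
r4 m[snow→φ3] = [21528, 12312, 10528]
r4 m[rain→φ1] = [1, 1, 1]
r4 m[ice→φ2] = [4, 5, 4]
r4 m[ice→φ4] = [411, 841, 1084]
r4 m[wind→φ0] = [102, 69, 316]
r4 m[wind→φ2] = [4344, 1566, 6976]
r4 m[wind→φ5] = [49232, 108054, 137776]
r5 m[φ0→snow] = [4067, 2837, 3281]
r5 m[φ0→wind] = [1448, 1566, 1744]
r5 m[φ1→snow] = [23, 19, 14]
r5 m[φ1→rain] = [57744, 67632, 60000]
r5 m[φ2→ice] = [36026, 65350, 84000]
r5 m[φ2→wind] = [34, 69, 79]
r5 m[φ3→snow] = [6, 2, 3]
r5 m[φ4→ice] = [4, 5, 4]
r5 m[φ5→wind] = [3, 1, 4]
r5 m[snow→φ0] = [138, 38, 42]
r5 m[snow→φ1] = [5616, 1296, 2256]
r5 m[snow→φ3] = [21528, 12312, 10528]
r5 m[rain→φ1] = [1, 1, 1]
r5 m[ice→φ2] = [4, 5, 4]
r5 m[ice→φ4] = [411, 841, 1084]
r5 m[wind→φ0] = [102, 69, 316]
r5 m[wind→φ2] = [4344, 1566, 6976]
r5 m[wind→φ5] = [49232, 108054, 137776]
r6 m[φ0→snow] = [4067, 2837, 3281]
r6 m[φ0→wind] = [1448, 1566, 1744]
r6 m[φ1→snow] = [23, 19, 14]
r6 m[φ1→rain] = [57744, 67632, 60000]
r6 m[φ2→ice] = [36026, 65350, 84000]
r6 m[φ2→wind] = [34, 69, 79]
r6 m[φ3→snow] = [6, 2, 3]
r6 m[φ4→ice] = [4, 5, 4]
r6 m[φ5→wind] = [3, 1, 4]
r6 m[snow→φ0] = [138, 38, 42]
r6 m[snow→φ1] = [24402, 5674, 9843]
r6 m[snow→φ3] = [93541, 53903, 45934]
r6 m[rain→φ1] = [1, 1, 1]
r6 m[ice→φ2] = [4, 5, 4]
r6 m[ice→φ4] = [36026, 65350, 84000]
r6 m[wind→φ0] = [102, 69, 316]
r6 m[wind→φ2] = [4344, 1566, 6976]
r6 m[wind→φ5] = [49232, 108054, 137776]
r7 m[φ0→snow] = [4067, 2837, 3281]
r7 m[φ0→wind] = [1448, 1566, 1744]
r7 m[φ1→snow] = [23, 19, 14]
r7 m[φ1→rain] = [251409, 294193, 261252]
r7 m[φ2→ice] = [36026, 65350, 84000]
r7 m[φ2→wind] = [34, 69, 79]
r7 m[φ3→snow] = [6, 2, 3]
r7 m[φ4→ice] = [4, 5, 4]
r7 m[φ5→wind] = [3, 1, 4]
r7 m[snow→φ0] = [138, 38, 42]
r7 m[snow→φ1] = [24402, 5674, 9843]
r7 m[snow→φ3] = [93541, 53903, 45934]
r7 m[rain→φ1] = [1, 1, 1]
r7 m[ice→φ2] = [4, 5, 4]
r7 m[ice→φ4] = [36026, 65350, 84000]
r7 m[wind→φ0] = [102, 69, 316]
r7 m[wind→φ2] = [4344, 1566, 6976]
r7 m[wind→φ5] = [49232, 108054, 137776]
r8 m[φ0→snow] = [4067, 2837, 3281]
r8 m[φ0→wind] = [1448, 1566, 1744]
r8 m[φ1→snow] = [23, 19, 14]
r8 m[φ1→rain] = [251409, 294193, 261252]
r8 m[φ2→ice] = [36026, 65350, 84000]
r8 m[φ2→wind] = [34, 69, 79]
r8 m[φ3→snow] = [6, 2, 3]
r8 m[φ4→ice] = [4, 5, 4]
r8 m[φ5→wind] = [3, 1, 4]
r8 m[snow→φ0] = [138, 38, 42]
r8 m[snow→φ1] = [24402, 5674, 9843]
r8 m[snow→φ3] = [93541, 53903, 45934]
r8 m[rain→φ1] = [1, 1, 1]
r8 m[ice→φ2] = [4, 5, 4]
r8 m[ice→φ4] = [36026, 65350, 84000]
r8 m[wind→φ0] = [102, 69, 316]
r8 m[wind→φ2] = [4344, 1566, 6976]
r8 m[wind→φ5] = [49232, 108054, 137776]
fixed point reached at round 8
b[rain] = ⊗ incoming = [251409, 294193, 261252]

b[rain] = [251409, 294193, 261252]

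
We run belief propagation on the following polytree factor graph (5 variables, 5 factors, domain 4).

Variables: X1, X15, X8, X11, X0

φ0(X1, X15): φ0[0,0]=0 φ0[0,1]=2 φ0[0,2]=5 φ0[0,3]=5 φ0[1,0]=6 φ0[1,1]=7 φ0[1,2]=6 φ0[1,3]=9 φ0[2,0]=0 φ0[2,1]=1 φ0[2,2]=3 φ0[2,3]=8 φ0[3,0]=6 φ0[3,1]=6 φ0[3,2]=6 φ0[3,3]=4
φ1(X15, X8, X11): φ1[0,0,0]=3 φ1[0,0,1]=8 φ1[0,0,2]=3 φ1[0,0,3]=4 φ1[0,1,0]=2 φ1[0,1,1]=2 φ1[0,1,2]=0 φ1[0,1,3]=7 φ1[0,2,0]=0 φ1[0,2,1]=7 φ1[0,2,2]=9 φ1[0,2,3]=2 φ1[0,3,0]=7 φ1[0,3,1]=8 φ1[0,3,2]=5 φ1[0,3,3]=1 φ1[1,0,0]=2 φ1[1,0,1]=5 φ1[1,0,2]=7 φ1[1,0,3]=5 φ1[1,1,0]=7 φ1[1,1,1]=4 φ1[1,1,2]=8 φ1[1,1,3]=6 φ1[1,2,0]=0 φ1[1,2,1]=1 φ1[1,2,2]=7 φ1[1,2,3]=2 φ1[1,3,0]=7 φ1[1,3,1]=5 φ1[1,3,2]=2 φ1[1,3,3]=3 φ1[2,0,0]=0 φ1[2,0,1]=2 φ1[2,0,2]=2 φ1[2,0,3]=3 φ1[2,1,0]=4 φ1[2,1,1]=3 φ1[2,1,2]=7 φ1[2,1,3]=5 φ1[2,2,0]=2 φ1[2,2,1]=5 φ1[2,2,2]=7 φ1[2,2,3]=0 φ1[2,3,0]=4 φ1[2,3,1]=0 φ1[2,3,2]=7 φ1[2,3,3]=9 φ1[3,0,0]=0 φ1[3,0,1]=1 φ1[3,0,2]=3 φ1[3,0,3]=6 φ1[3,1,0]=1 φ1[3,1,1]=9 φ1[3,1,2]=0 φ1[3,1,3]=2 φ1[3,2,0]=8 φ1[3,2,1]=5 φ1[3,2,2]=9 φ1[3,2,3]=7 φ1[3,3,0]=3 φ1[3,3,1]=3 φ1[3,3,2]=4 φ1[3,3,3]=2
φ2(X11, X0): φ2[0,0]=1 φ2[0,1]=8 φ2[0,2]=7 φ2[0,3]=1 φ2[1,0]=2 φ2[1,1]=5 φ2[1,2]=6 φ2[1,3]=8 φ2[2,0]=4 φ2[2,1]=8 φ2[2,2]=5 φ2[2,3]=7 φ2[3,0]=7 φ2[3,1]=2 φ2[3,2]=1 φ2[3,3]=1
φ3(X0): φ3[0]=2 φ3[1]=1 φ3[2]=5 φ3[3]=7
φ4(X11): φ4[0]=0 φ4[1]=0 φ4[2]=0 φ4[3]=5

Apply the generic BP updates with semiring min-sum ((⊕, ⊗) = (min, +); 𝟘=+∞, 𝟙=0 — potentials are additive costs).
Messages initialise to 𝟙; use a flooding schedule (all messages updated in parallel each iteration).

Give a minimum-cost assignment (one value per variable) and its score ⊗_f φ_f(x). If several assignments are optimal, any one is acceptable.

assignment: (X1=0, X15=0, X8=2, X11=0, X0=0); score = 3

init: all messages = 𝟙 over 4 values
r1 m[φ0→X1] = [0, 6, 0, 4]
r1 m[φ0→X15] = [0, 1, 3, 4]
r1 m[φ1→X15] = [0, 0, 0, 0]
r1 m[φ1→X8] = [0, 0, 0, 0]
r1 m[φ1→X11] = [0, 0, 0, 0]
r1 m[φ2→X11] = [1, 2, 4, 1]
r1 m[φ2→X0] = [1, 2, 1, 1]
r1 m[φ3→X0] = [2, 1, 5, 7]
r1 m[φ4→X11] = [0, 0, 0, 5]
r1 m[X1→φ0] = [0, 0, 0, 0]
r1 m[X15→φ0] = [0, 0, 0, 0]
r1 m[X15→φ1] = [0, 0, 0, 0]
r1 m[X8→φ1] = [0, 0, 0, 0]
r1 m[X11→φ1] = [0, 0, 0, 0]
r1 m[X11→φ2] = [0, 0, 0, 0]
r1 m[X11→φ4] = [0, 0, 0, 0]
r1 m[X0→φ2] = [0, 0, 0, 0]
r1 m[X0→φ3] = [0, 0, 0, 0]
r2 m[φ0→X1] = [0, 6, 0, 4]
r2 m[φ0→X15] = [0, 1, 3, 4]
r2 m[φ1→X15] = [0, 0, 0, 0]
r2 m[φ1→X8] = [0, 0, 0, 0]
r2 m[φ1→X11] = [0, 0, 0, 0]
r2 m[φ2→X11] = [1, 2, 4, 1]
r2 m[φ2→X0] = [1, 2, 1, 1]
r2 m[φ3→X0] = [2, 1, 5, 7]
r2 m[φ4→X11] = [0, 0, 0, 5]
r2 m[X1→φ0] = [0, 0, 0, 0]
r2 m[X15→φ0] = [0, 0, 0, 0]
r2 m[X15→φ1] = [0, 1, 3, 4]
r2 m[X8→φ1] = [0, 0, 0, 0]
r2 m[X11→φ1] = [1, 2, 4, 6]
r2 m[X11→φ2] = [0, 0, 0, 5]
r2 m[X11→φ4] = [1, 2, 4, 1]
r2 m[X0→φ2] = [2, 1, 5, 7]
r2 m[X0→φ3] = [1, 2, 1, 1]
r3 m[φ0→X1] = [0, 6, 0, 4]
r3 m[φ0→X15] = [0, 1, 3, 4]
r3 m[φ1→X15] = [1, 1, 1, 1]
r3 m[φ1→X8] = [4, 3, 1, 5]
r3 m[φ1→X11] = [0, 2, 0, 1]
r3 m[φ2→X11] = [3, 4, 6, 3]
r3 m[φ2→X0] = [1, 5, 5, 1]
r3 m[φ3→X0] = [2, 1, 5, 7]
r3 m[φ4→X11] = [0, 0, 0, 5]
r3 m[X1→φ0] = [0, 0, 0, 0]
r3 m[X15→φ0] = [0, 0, 0, 0]
r3 m[X15→φ1] = [0, 1, 3, 4]
r3 m[X8→φ1] = [0, 0, 0, 0]
r3 m[X11→φ1] = [1, 2, 4, 6]
r3 m[X11→φ2] = [0, 0, 0, 5]
r3 m[X11→φ4] = [1, 2, 4, 1]
r3 m[X0→φ2] = [2, 1, 5, 7]
r3 m[X0→φ3] = [1, 2, 1, 1]
r4 m[φ0→X1] = [0, 6, 0, 4]
r4 m[φ0→X15] = [0, 1, 3, 4]
r4 m[φ1→X15] = [1, 1, 1, 1]
r4 m[φ1→X8] = [4, 3, 1, 5]
r4 m[φ1→X11] = [0, 2, 0, 1]
r4 m[φ2→X11] = [3, 4, 6, 3]
r4 m[φ2→X0] = [1, 5, 5, 1]
r4 m[φ3→X0] = [2, 1, 5, 7]
r4 m[φ4→X11] = [0, 0, 0, 5]
r4 m[X1→φ0] = [0, 0, 0, 0]
r4 m[X15→φ0] = [1, 1, 1, 1]
r4 m[X15→φ1] = [0, 1, 3, 4]
r4 m[X8→φ1] = [0, 0, 0, 0]
r4 m[X11→φ1] = [3, 4, 6, 8]
r4 m[X11→φ2] = [0, 2, 0, 6]
r4 m[X11→φ4] = [3, 6, 6, 4]
r4 m[X0→φ2] = [2, 1, 5, 7]
r4 m[X0→φ3] = [1, 5, 5, 1]
r5 m[φ0→X1] = [1, 7, 1, 5]
r5 m[φ0→X15] = [0, 1, 3, 4]
r5 m[φ1→X15] = [3, 3, 3, 3]
r5 m[φ1→X8] = [6, 5, 3, 7]
r5 m[φ1→X11] = [0, 2, 0, 1]
r5 m[φ2→X11] = [3, 4, 6, 3]
r5 m[φ2→X0] = [1, 7, 5, 1]
r5 m[φ3→X0] = [2, 1, 5, 7]
r5 m[φ4→X11] = [0, 0, 0, 5]
r5 m[X1→φ0] = [0, 0, 0, 0]
r5 m[X15→φ0] = [1, 1, 1, 1]
r5 m[X15→φ1] = [0, 1, 3, 4]
r5 m[X8→φ1] = [0, 0, 0, 0]
r5 m[X11→φ1] = [3, 4, 6, 8]
r5 m[X11→φ2] = [0, 2, 0, 6]
r5 m[X11→φ4] = [3, 6, 6, 4]
r5 m[X0→φ2] = [2, 1, 5, 7]
r5 m[X0→φ3] = [1, 5, 5, 1]
r6 m[φ0→X1] = [1, 7, 1, 5]
r6 m[φ0→X15] = [0, 1, 3, 4]
r6 m[φ1→X15] = [3, 3, 3, 3]
r6 m[φ1→X8] = [6, 5, 3, 7]
r6 m[φ1→X11] = [0, 2, 0, 1]
r6 m[φ2→X11] = [3, 4, 6, 3]
r6 m[φ2→X0] = [1, 7, 5, 1]
r6 m[φ3→X0] = [2, 1, 5, 7]
r6 m[φ4→X11] = [0, 0, 0, 5]
r6 m[X1→φ0] = [0, 0, 0, 0]
r6 m[X15→φ0] = [3, 3, 3, 3]
r6 m[X15→φ1] = [0, 1, 3, 4]
r6 m[X8→φ1] = [0, 0, 0, 0]
r6 m[X11→φ1] = [3, 4, 6, 8]
r6 m[X11→φ2] = [0, 2, 0, 6]
r6 m[X11→φ4] = [3, 6, 6, 4]
r6 m[X0→φ2] = [2, 1, 5, 7]
r6 m[X0→φ3] = [1, 7, 5, 1]
r7 m[φ0→X1] = [3, 9, 3, 7]
r7 m[φ0→X15] = [0, 1, 3, 4]
r7 m[φ1→X15] = [3, 3, 3, 3]
r7 m[φ1→X8] = [6, 5, 3, 7]
r7 m[φ1→X11] = [0, 2, 0, 1]
r7 m[φ2→X11] = [3, 4, 6, 3]
r7 m[φ2→X0] = [1, 7, 5, 1]
r7 m[φ3→X0] = [2, 1, 5, 7]
r7 m[φ4→X11] = [0, 0, 0, 5]
r7 m[X1→φ0] = [0, 0, 0, 0]
r7 m[X15→φ0] = [3, 3, 3, 3]
r7 m[X15→φ1] = [0, 1, 3, 4]
r7 m[X8→φ1] = [0, 0, 0, 0]
r7 m[X11→φ1] = [3, 4, 6, 8]
r7 m[X11→φ2] = [0, 2, 0, 6]
r7 m[X11→φ4] = [3, 6, 6, 4]
r7 m[X0→φ2] = [2, 1, 5, 7]
r7 m[X0→φ3] = [1, 7, 5, 1]
r8 m[φ0→X1] = [3, 9, 3, 7]
r8 m[φ0→X15] = [0, 1, 3, 4]
r8 m[φ1→X15] = [3, 3, 3, 3]
r8 m[φ1→X8] = [6, 5, 3, 7]
r8 m[φ1→X11] = [0, 2, 0, 1]
r8 m[φ2→X11] = [3, 4, 6, 3]
r8 m[φ2→X0] = [1, 7, 5, 1]
r8 m[φ3→X0] = [2, 1, 5, 7]
r8 m[φ4→X11] = [0, 0, 0, 5]
r8 m[X1→φ0] = [0, 0, 0, 0]
r8 m[X15→φ0] = [3, 3, 3, 3]
r8 m[X15→φ1] = [0, 1, 3, 4]
r8 m[X8→φ1] = [0, 0, 0, 0]
r8 m[X11→φ1] = [3, 4, 6, 8]
r8 m[X11→φ2] = [0, 2, 0, 6]
r8 m[X11→φ4] = [3, 6, 6, 4]
r8 m[X0→φ2] = [2, 1, 5, 7]
r8 m[X0→φ3] = [1, 7, 5, 1]
fixed point reached at round 8
traceback from X1: (X1=0, X15=0, X8=2, X11=0, X0=0), score=3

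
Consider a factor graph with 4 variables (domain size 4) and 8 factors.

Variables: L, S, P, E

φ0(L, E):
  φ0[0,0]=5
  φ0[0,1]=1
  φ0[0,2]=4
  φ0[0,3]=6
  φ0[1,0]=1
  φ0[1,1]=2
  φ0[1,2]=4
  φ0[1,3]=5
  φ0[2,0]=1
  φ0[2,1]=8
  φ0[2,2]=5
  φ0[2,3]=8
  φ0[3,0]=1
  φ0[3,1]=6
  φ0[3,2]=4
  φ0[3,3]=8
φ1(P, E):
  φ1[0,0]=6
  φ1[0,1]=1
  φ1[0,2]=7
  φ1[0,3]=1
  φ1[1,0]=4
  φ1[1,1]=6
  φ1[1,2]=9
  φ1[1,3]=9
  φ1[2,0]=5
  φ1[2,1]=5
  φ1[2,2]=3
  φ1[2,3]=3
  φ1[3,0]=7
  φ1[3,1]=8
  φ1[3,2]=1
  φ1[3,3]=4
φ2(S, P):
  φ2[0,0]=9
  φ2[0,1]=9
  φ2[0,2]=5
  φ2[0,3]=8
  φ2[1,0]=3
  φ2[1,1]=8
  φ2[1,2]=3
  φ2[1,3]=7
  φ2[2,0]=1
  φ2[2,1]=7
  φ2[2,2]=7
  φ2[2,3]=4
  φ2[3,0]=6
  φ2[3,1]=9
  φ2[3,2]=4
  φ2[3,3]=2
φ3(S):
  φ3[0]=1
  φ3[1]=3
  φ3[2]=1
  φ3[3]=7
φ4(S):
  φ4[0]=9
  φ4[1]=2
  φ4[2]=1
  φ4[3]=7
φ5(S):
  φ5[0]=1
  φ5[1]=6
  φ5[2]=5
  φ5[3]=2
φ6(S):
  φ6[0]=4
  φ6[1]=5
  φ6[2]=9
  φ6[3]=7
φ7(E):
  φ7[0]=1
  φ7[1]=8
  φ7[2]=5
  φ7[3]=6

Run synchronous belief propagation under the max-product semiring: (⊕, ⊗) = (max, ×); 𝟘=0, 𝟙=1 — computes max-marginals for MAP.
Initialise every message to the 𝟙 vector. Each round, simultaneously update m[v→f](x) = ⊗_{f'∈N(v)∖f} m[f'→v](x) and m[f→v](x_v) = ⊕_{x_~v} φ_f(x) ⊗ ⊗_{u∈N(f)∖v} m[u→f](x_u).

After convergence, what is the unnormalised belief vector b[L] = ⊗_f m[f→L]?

init: all messages = 𝟙 over 4 values
r1 m[φ0→L] = [6, 5, 8, 8]
r1 m[φ0→E] = [5, 8, 5, 8]
r1 m[φ1→P] = [7, 9, 5, 8]
r1 m[φ1→E] = [7, 8, 9, 9]
r1 m[φ2→S] = [9, 8, 7, 9]
r1 m[φ2→P] = [9, 9, 7, 8]
r1 m[φ3→S] = [1, 3, 1, 7]
r1 m[φ4→S] = [9, 2, 1, 7]
r1 m[φ5→S] = [1, 6, 5, 2]
r1 m[φ6→S] = [4, 5, 9, 7]
r1 m[φ7→E] = [1, 8, 5, 6]
r1 m[L→φ0] = [1, 1, 1, 1]
r1 m[S→φ2] = [1, 1, 1, 1]
r1 m[S→φ3] = [1, 1, 1, 1]
r1 m[S→φ4] = [1, 1, 1, 1]
r1 m[S→φ5] = [1, 1, 1, 1]
r1 m[S→φ6] = [1, 1, 1, 1]
r1 m[P→φ1] = [1, 1, 1, 1]
r1 m[P→φ2] = [1, 1, 1, 1]
r1 m[E→φ0] = [1, 1, 1, 1]
r1 m[E→φ1] = [1, 1, 1, 1]
r1 m[E→φ7] = [1, 1, 1, 1]
r2 m[φ0→L] = [6, 5, 8, 8]
r2 m[φ0→E] = [5, 8, 5, 8]
r2 m[φ1→P] = [7, 9, 5, 8]
r2 m[φ1→E] = [7, 8, 9, 9]
r2 m[φ2→S] = [9, 8, 7, 9]
r2 m[φ2→P] = [9, 9, 7, 8]
r2 m[φ3→S] = [1, 3, 1, 7]
r2 m[φ4→S] = [9, 2, 1, 7]
r2 m[φ5→S] = [1, 6, 5, 2]
r2 m[φ6→S] = [4, 5, 9, 7]
r2 m[φ7→E] = [1, 8, 5, 6]
r2 m[L→φ0] = [1, 1, 1, 1]
r2 m[S→φ2] = [36, 180, 45, 686]
r2 m[S→φ3] = [324, 480, 315, 882]
r2 m[S→φ4] = [36, 720, 315, 882]
r2 m[S→φ5] = [324, 240, 63, 3087]
r2 m[S→φ6] = [81, 288, 35, 882]
r2 m[P→φ1] = [9, 9, 7, 8]
r2 m[P→φ2] = [7, 9, 5, 8]
r2 m[E→φ0] = [7, 64, 45, 54]
r2 m[E→φ1] = [5, 64, 25, 48]
r2 m[E→φ7] = [35, 64, 45, 72]
r3 m[φ0→L] = [324, 270, 512, 432]
r3 m[φ0→E] = [5, 8, 5, 8]
r3 m[φ1→P] = [175, 432, 320, 512]
r3 m[φ1→E] = [56, 64, 81, 81]
r3 m[φ2→S] = [81, 72, 63, 81]
r3 m[φ2→P] = [4116, 6174, 2744, 1372]
r3 m[φ3→S] = [1, 3, 1, 7]
r3 m[φ4→S] = [9, 2, 1, 7]
r3 m[φ5→S] = [1, 6, 5, 2]
r3 m[φ6→S] = [4, 5, 9, 7]
r3 m[φ7→E] = [1, 8, 5, 6]
r3 m[L→φ0] = [1, 1, 1, 1]
r3 m[S→φ2] = [36, 180, 45, 686]
r3 m[S→φ3] = [324, 480, 315, 882]
r3 m[S→φ4] = [36, 720, 315, 882]
r3 m[S→φ5] = [324, 240, 63, 3087]
r3 m[S→φ6] = [81, 288, 35, 882]
r3 m[P→φ1] = [9, 9, 7, 8]
r3 m[P→φ2] = [7, 9, 5, 8]
r3 m[E→φ0] = [7, 64, 45, 54]
r3 m[E→φ1] = [5, 64, 25, 48]
r3 m[E→φ7] = [35, 64, 45, 72]
r4 m[φ0→L] = [324, 270, 512, 432]
r4 m[φ0→E] = [5, 8, 5, 8]
r4 m[φ1→P] = [175, 432, 320, 512]
r4 m[φ1→E] = [56, 64, 81, 81]
r4 m[φ2→S] = [81, 72, 63, 81]
r4 m[φ2→P] = [4116, 6174, 2744, 1372]
r4 m[φ3→S] = [1, 3, 1, 7]
r4 m[φ4→S] = [9, 2, 1, 7]
r4 m[φ5→S] = [1, 6, 5, 2]
r4 m[φ6→S] = [4, 5, 9, 7]
r4 m[φ7→E] = [1, 8, 5, 6]
r4 m[L→φ0] = [1, 1, 1, 1]
r4 m[S→φ2] = [36, 180, 45, 686]
r4 m[S→φ3] = [2916, 4320, 2835, 7938]
r4 m[S→φ4] = [324, 6480, 2835, 7938]
r4 m[S→φ5] = [2916, 2160, 567, 27783]
r4 m[S→φ6] = [729, 2592, 315, 7938]
r4 m[P→φ1] = [4116, 6174, 2744, 1372]
r4 m[P→φ2] = [175, 432, 320, 512]
r4 m[E→φ0] = [56, 512, 405, 486]
r4 m[E→φ1] = [5, 64, 25, 48]
r4 m[E→φ7] = [280, 512, 405, 648]
r5 m[φ0→L] = [2916, 2430, 4096, 3888]
r5 m[φ0→E] = [5, 8, 5, 8]
r5 m[φ1→P] = [175, 432, 320, 512]
r5 m[φ1→E] = [24696, 37044, 55566, 55566]
r5 m[φ2→S] = [4096, 3584, 3024, 3888]
r5 m[φ2→P] = [4116, 6174, 2744, 1372]
r5 m[φ3→S] = [1, 3, 1, 7]
r5 m[φ4→S] = [9, 2, 1, 7]
r5 m[φ5→S] = [1, 6, 5, 2]
r5 m[φ6→S] = [4, 5, 9, 7]
r5 m[φ7→E] = [1, 8, 5, 6]
r5 m[L→φ0] = [1, 1, 1, 1]
r5 m[S→φ2] = [36, 180, 45, 686]
r5 m[S→φ3] = [2916, 4320, 2835, 7938]
r5 m[S→φ4] = [324, 6480, 2835, 7938]
r5 m[S→φ5] = [2916, 2160, 567, 27783]
r5 m[S→φ6] = [729, 2592, 315, 7938]
r5 m[P→φ1] = [4116, 6174, 2744, 1372]
r5 m[P→φ2] = [175, 432, 320, 512]
r5 m[E→φ0] = [56, 512, 405, 486]
r5 m[E→φ1] = [5, 64, 25, 48]
r5 m[E→φ7] = [280, 512, 405, 648]
r6 m[φ0→L] = [2916, 2430, 4096, 3888]
r6 m[φ0→E] = [5, 8, 5, 8]
r6 m[φ1→P] = [175, 432, 320, 512]
r6 m[φ1→E] = [24696, 37044, 55566, 55566]
r6 m[φ2→S] = [4096, 3584, 3024, 3888]
r6 m[φ2→P] = [4116, 6174, 2744, 1372]
r6 m[φ3→S] = [1, 3, 1, 7]
r6 m[φ4→S] = [9, 2, 1, 7]
r6 m[φ5→S] = [1, 6, 5, 2]
r6 m[φ6→S] = [4, 5, 9, 7]
r6 m[φ7→E] = [1, 8, 5, 6]
r6 m[L→φ0] = [1, 1, 1, 1]
r6 m[S→φ2] = [36, 180, 45, 686]
r6 m[S→φ3] = [147456, 215040, 136080, 381024]
r6 m[S→φ4] = [16384, 322560, 136080, 381024]
r6 m[S→φ5] = [147456, 107520, 27216, 1333584]
r6 m[S→φ6] = [36864, 129024, 15120, 381024]
r6 m[P→φ1] = [4116, 6174, 2744, 1372]
r6 m[P→φ2] = [175, 432, 320, 512]
r6 m[E→φ0] = [24696, 296352, 277830, 333396]
r6 m[E→φ1] = [5, 64, 25, 48]
r6 m[E→φ7] = [123480, 296352, 277830, 444528]
r7 m[φ0→L] = [2000376, 1666980, 2667168, 2667168]
r7 m[φ0→E] = [5, 8, 5, 8]
r7 m[φ1→P] = [175, 432, 320, 512]
r7 m[φ1→E] = [24696, 37044, 55566, 55566]
r7 m[φ2→S] = [4096, 3584, 3024, 3888]
r7 m[φ2→P] = [4116, 6174, 2744, 1372]
r7 m[φ3→S] = [1, 3, 1, 7]
r7 m[φ4→S] = [9, 2, 1, 7]
r7 m[φ5→S] = [1, 6, 5, 2]
r7 m[φ6→S] = [4, 5, 9, 7]
r7 m[φ7→E] = [1, 8, 5, 6]
r7 m[L→φ0] = [1, 1, 1, 1]
r7 m[S→φ2] = [36, 180, 45, 686]
r7 m[S→φ3] = [147456, 215040, 136080, 381024]
r7 m[S→φ4] = [16384, 322560, 136080, 381024]
r7 m[S→φ5] = [147456, 107520, 27216, 1333584]
r7 m[S→φ6] = [36864, 129024, 15120, 381024]
r7 m[P→φ1] = [4116, 6174, 2744, 1372]
r7 m[P→φ2] = [175, 432, 320, 512]
r7 m[E→φ0] = [24696, 296352, 277830, 333396]
r7 m[E→φ1] = [5, 64, 25, 48]
r7 m[E→φ7] = [123480, 296352, 277830, 444528]
r8 m[φ0→L] = [2000376, 1666980, 2667168, 2667168]
r8 m[φ0→E] = [5, 8, 5, 8]
r8 m[φ1→P] = [175, 432, 320, 512]
r8 m[φ1→E] = [24696, 37044, 55566, 55566]
r8 m[φ2→S] = [4096, 3584, 3024, 3888]
r8 m[φ2→P] = [4116, 6174, 2744, 1372]
r8 m[φ3→S] = [1, 3, 1, 7]
r8 m[φ4→S] = [9, 2, 1, 7]
r8 m[φ5→S] = [1, 6, 5, 2]
r8 m[φ6→S] = [4, 5, 9, 7]
r8 m[φ7→E] = [1, 8, 5, 6]
r8 m[L→φ0] = [1, 1, 1, 1]
r8 m[S→φ2] = [36, 180, 45, 686]
r8 m[S→φ3] = [147456, 215040, 136080, 381024]
r8 m[S→φ4] = [16384, 322560, 136080, 381024]
r8 m[S→φ5] = [147456, 107520, 27216, 1333584]
r8 m[S→φ6] = [36864, 129024, 15120, 381024]
r8 m[P→φ1] = [4116, 6174, 2744, 1372]
r8 m[P→φ2] = [175, 432, 320, 512]
r8 m[E→φ0] = [24696, 296352, 277830, 333396]
r8 m[E→φ1] = [5, 64, 25, 48]
r8 m[E→φ7] = [123480, 296352, 277830, 444528]
fixed point reached at round 8
b[L] = ⊗ incoming = [2000376, 1666980, 2667168, 2667168]

b[L] = [2000376, 1666980, 2667168, 2667168]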